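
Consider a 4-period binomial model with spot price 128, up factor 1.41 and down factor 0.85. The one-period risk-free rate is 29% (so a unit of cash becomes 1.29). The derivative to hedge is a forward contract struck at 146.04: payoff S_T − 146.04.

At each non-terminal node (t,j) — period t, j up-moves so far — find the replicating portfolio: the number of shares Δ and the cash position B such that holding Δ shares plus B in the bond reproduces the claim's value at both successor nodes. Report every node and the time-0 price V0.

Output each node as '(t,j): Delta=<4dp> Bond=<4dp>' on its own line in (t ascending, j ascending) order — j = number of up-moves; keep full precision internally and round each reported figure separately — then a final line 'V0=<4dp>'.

Risk-neutral probability p* = (R−d)/(u−d) = (1.29−0.85)/(1.41−0.85) = 0.7857.
Terminal values V(4,·): V(4,0)=-79.2232, V(4,1)=-35.2027, V(4,2)=37.8195, V(4,3)=158.9504, V(4,4)=359.8853
Node (3,0) S=78.6080: V=(p*·-35.2027+(1−p*)·-79.2232)/1.29=-34.6013; Δ=(-35.2027−-79.2232)/(110.8373−66.8168)=1.0000; B=V−Δ·S=-113.2093
Node (3,1) S=130.3968: V=(p*·37.8195+(1−p*)·-35.2027)/1.29=17.1875; Δ=(37.8195−-35.2027)/(183.8595−110.8373)=1.0000; B=V−Δ·S=-113.2093
Node (3,2) S=216.3053: V=(p*·158.9504+(1−p*)·37.8195)/1.29=103.0960; Δ=(158.9504−37.8195)/(304.9904−183.8595)=1.0000; B=V−Δ·S=-113.2093
Node (3,3) S=358.8123: V=(p*·359.8853+(1−p*)·158.9504)/1.29=245.6030; Δ=(359.8853−158.9504)/(505.9253−304.9904)=1.0000; B=V−Δ·S=-113.2093
Node (2,0) S=92.4800: V=(p*·17.1875+(1−p*)·-34.6013)/1.29=4.7209; Δ=(17.1875−-34.6013)/(130.3968−78.6080)=1.0000; B=V−Δ·S=-87.7591
Node (2,1) S=153.4080: V=(p*·103.0960+(1−p*)·17.1875)/1.29=65.6489; Δ=(103.0960−17.1875)/(216.3053−130.3968)=1.0000; B=V−Δ·S=-87.7591
Node (2,2) S=254.4768: V=(p*·245.6030+(1−p*)·103.0960)/1.29=166.7177; Δ=(245.6030−103.0960)/(358.8123−216.3053)=1.0000; B=V−Δ·S=-87.7591
Node (1,0) S=108.8000: V=(p*·65.6489+(1−p*)·4.7209)/1.29=40.7697; Δ=(65.6489−4.7209)/(153.4080−92.4800)=1.0000; B=V−Δ·S=-68.0303
Node (1,1) S=180.4800: V=(p*·166.7177+(1−p*)·65.6489)/1.29=112.4497; Δ=(166.7177−65.6489)/(254.4768−153.4080)=1.0000; B=V−Δ·S=-68.0303
Node (0,0) S=128.0000: V=(p*·112.4497+(1−p*)·40.7697)/1.29=75.2633; Δ=(112.4497−40.7697)/(180.4800−108.8000)=1.0000; B=V−Δ·S=-52.7367
Root portfolio cost Δ·128+B reproduces V0=75.2633.

(0,0): Delta=1.0000 Bond=-52.7367
(1,0): Delta=1.0000 Bond=-68.0303
(1,1): Delta=1.0000 Bond=-68.0303
(2,0): Delta=1.0000 Bond=-87.7591
(2,1): Delta=1.0000 Bond=-87.7591
(2,2): Delta=1.0000 Bond=-87.7591
(3,0): Delta=1.0000 Bond=-113.2093
(3,1): Delta=1.0000 Bond=-113.2093
(3,2): Delta=1.0000 Bond=-113.2093
(3,3): Delta=1.0000 Bond=-113.2093
V0=75.2633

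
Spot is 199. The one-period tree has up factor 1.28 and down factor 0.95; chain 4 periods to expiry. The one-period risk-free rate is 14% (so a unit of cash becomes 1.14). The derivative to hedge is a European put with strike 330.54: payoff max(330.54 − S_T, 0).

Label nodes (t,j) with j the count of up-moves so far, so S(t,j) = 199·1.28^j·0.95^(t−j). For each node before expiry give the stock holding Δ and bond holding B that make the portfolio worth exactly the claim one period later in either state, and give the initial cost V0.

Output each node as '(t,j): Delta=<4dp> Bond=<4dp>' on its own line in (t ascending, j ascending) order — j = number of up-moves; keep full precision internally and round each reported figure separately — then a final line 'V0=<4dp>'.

(0,0): Delta=-0.4439 Bond=110.9439
(1,0): Delta=-0.7304 Bond=180.6397
(1,1): Delta=-0.2873 Bond=86.5659
(2,0): Delta=-1.0000 Bond=254.3398
(2,1): Delta=-0.5830 Bond=170.2583
(2,2): Delta=-0.1255 Bond=45.9470
(3,0): Delta=-1.0000 Bond=289.9474
(3,1): Delta=-1.0000 Bond=289.9474
(3,2): Delta=-0.3550 Bond=123.4661
(3,3): Delta=0.0000 Bond=0.0000
V0=22.5988

Since d<R<u, set p* = (R−d)/(u−d) = 0.5758; price each node as the discounted p*-expectation of its children.
Terminal payoffs: V(4,0)=168.4533, V(4,1)=112.1494, V(4,2)=36.2875, V(4,3)=0.0000, V(4,4)=0.0000
  t=3,j=0: stock 170.6176 → up 218.3906 (V=112.1494), down 162.0867 (V=168.4533). Price 119.3297; hedge Δ=-1.0000, bond B=289.9474.
  t=3,j=1: stock 229.8848 → up 294.2525 (V=36.2875), down 218.3906 (V=112.1494). Price 60.0626; hedge Δ=-1.0000, bond B=289.9474.
  t=3,j=2: stock 309.7395 → up 396.4666 (V=0.0000), down 294.2525 (V=36.2875). Price 13.5041; hedge Δ=-0.3550, bond B=123.4661.
  t=3,j=3: stock 417.3332 → up 534.1866 (V=0.0000), down 396.4666 (V=0.0000). Price 0.0000; hedge Δ=0.0000, bond B=0.0000.
  t=2,j=0: stock 179.5975 → up 229.8848 (V=60.0626), down 170.6176 (V=119.3297). Price 74.7423; hedge Δ=-1.0000, bond B=254.3398.
  t=2,j=1: stock 241.9840 → up 309.7395 (V=13.5041), down 229.8848 (V=60.0626). Price 29.1721; hedge Δ=-0.5830, bond B=170.2583.
  t=2,j=2: stock 326.0416 → up 417.3332 (V=0.0000), down 309.7395 (V=13.5041). Price 5.0255; hedge Δ=-0.1255, bond B=45.9470.
  t=1,j=0: stock 189.0500 → up 241.9840 (V=29.1721), down 179.5975 (V=74.7423). Price 42.5482; hedge Δ=-0.7304, bond B=180.6397.
  t=1,j=1: stock 254.7200 → up 326.0416 (V=5.0255), down 241.9840 (V=29.1721). Price 13.3943; hedge Δ=-0.2873, bond B=86.5659.
  t=0,j=0: stock 199.0000 → up 254.7200 (V=13.3943), down 189.0500 (V=42.5482). Price 22.5988; hedge Δ=-0.4439, bond B=110.9439.
Self-financing check: at every node Δ·S+B equals the discounted successor values.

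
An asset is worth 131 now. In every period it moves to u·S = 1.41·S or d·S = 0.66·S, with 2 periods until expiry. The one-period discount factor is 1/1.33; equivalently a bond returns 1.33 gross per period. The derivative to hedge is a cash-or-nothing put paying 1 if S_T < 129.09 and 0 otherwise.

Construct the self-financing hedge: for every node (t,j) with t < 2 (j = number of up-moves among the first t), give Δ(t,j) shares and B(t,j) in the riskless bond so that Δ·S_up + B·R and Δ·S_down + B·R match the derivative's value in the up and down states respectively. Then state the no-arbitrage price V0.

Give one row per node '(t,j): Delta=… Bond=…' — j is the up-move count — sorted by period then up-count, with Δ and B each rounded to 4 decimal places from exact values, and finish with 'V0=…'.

Since d<R<u, set p* = (R−d)/(u−d) = 0.8933; price each node as the discounted p*-expectation of its children.
Terminal payoffs: V(2,0)=1.0000, V(2,1)=1.0000, V(2,2)=0.0000
(1,0): S=86.4600. Δ = (V_up−V_dn)/(S_up−S_dn) = (1.0000−1.0000)/(121.9086−57.0636) = 0.0000. V = [p*·1.0000 + (1−p*)·1.0000]/1.33 = 0.7519. B = V − Δ·S = 0.7519.
(1,1): S=184.7100. Δ = (V_up−V_dn)/(S_up−S_dn) = (0.0000−1.0000)/(260.4411−121.9086) = -0.0072. V = [p*·0.0000 + (1−p*)·1.0000]/1.33 = 0.0802. B = V − Δ·S = 1.4135.
(0,0): S=131.0000. Δ = (V_up−V_dn)/(S_up−S_dn) = (0.0802−0.7519)/(184.7100−86.4600) = -0.0068. V = [p*·0.0802 + (1−p*)·0.7519]/1.33 = 0.1142. B = V − Δ·S = 1.0097.
The time-0 hedge costs 0.1142, which is the no-arbitrage price.

(0,0): Delta=-0.0068 Bond=1.0097
(1,0): Delta=0.0000 Bond=0.7519
(1,1): Delta=-0.0072 Bond=1.4135
V0=0.1142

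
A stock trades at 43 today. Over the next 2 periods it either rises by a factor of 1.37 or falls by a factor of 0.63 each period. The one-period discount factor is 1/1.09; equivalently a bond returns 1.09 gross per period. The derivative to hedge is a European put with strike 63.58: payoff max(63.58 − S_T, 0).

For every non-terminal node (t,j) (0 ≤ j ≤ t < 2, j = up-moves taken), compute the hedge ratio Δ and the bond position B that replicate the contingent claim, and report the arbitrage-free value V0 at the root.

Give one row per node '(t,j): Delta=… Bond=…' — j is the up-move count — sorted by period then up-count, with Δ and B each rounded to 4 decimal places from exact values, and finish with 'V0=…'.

(0,0): Delta=-0.6930 Bond=45.8852
(1,0): Delta=-1.0000 Bond=58.3303
(1,1): Delta=-0.6071 Bond=44.9534
V0=16.0842

The replicating-portfolio and risk-neutral prices coincide; use p* = (1.09−0.63)/(1.37−0.63) = 0.6216 for the latter.
Terminal values V(2,·): V(2,0)=46.5133, V(2,1)=26.4667, V(2,2)=0.0000
(1,0): S=27.0900. Δ = (V_up−V_dn)/(S_up−S_dn) = (26.4667−46.5133)/(37.1133−17.0667) = -1.0000. V = [p*·26.4667 + (1−p*)·46.5133]/1.09 = 31.2403. B = V − Δ·S = 58.3303.
(1,1): S=58.9100. Δ = (V_up−V_dn)/(S_up−S_dn) = (0.0000−26.4667)/(80.7067−37.1133) = -0.6071. V = [p*·0.0000 + (1−p*)·26.4667]/1.09 = 9.1875. B = V − Δ·S = 44.9534.
(0,0): S=43.0000. Δ = (V_up−V_dn)/(S_up−S_dn) = (9.1875−31.2403)/(58.9100−27.0900) = -0.6930. V = [p*·9.1875 + (1−p*)·31.2403]/1.09 = 16.0842. B = V − Δ·S = 45.8852.
Root portfolio cost Δ·43+B reproduces V0=16.0842.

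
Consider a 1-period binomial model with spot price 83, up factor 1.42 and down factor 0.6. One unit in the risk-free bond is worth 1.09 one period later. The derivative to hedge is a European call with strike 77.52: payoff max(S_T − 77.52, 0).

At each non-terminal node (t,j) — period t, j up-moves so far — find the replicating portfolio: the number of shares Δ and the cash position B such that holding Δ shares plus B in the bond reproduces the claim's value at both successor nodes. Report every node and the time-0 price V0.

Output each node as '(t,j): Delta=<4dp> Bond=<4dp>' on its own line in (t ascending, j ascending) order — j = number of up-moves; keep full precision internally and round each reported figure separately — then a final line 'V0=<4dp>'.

Under the risk-neutral measure, an up-move has probability p* = (R−d)/(u−d) = 0.5976 and values discount at R = 1.09.
At expiry t=1: V(1,0)=0.0000, V(1,1)=40.3400
Node (0,0) S=83.0000: V=(p*·40.3400+(1−p*)·0.0000)/1.09=22.1152; Δ=(40.3400−0.0000)/(117.8600−49.8000)=0.5927; B=V−Δ·S=-27.0799
Root portfolio cost Δ·83+B reproduces V0=22.1152.

(0,0): Delta=0.5927 Bond=-27.0799
V0=22.1152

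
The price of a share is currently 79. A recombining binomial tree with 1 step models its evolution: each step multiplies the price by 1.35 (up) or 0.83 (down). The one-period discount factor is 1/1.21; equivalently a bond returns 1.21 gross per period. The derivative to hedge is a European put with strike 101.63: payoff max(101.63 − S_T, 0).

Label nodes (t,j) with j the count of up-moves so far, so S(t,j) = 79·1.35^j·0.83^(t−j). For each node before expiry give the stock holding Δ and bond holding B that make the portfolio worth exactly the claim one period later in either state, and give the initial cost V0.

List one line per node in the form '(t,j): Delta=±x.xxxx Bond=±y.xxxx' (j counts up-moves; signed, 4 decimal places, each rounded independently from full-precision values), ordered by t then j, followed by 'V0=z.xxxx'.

(0,0): Delta=-0.8778 Bond=77.3697
V0=8.0235

The replicating-portfolio and risk-neutral prices coincide; use p* = (1.21−0.83)/(1.35−0.83) = 0.7308 for the latter.
Terminal values V(1,·): V(1,0)=36.0600, V(1,1)=0.0000
(0,0): S=79.0000. Δ = (V_up−V_dn)/(S_up−S_dn) = (0.0000−36.0600)/(106.6500−65.5700) = -0.8778. V = [p*·0.0000 + (1−p*)·36.0600]/1.21 = 8.0235. B = V − Δ·S = 77.3697.
The time-0 hedge costs 8.0235, which is the no-arbitrage price.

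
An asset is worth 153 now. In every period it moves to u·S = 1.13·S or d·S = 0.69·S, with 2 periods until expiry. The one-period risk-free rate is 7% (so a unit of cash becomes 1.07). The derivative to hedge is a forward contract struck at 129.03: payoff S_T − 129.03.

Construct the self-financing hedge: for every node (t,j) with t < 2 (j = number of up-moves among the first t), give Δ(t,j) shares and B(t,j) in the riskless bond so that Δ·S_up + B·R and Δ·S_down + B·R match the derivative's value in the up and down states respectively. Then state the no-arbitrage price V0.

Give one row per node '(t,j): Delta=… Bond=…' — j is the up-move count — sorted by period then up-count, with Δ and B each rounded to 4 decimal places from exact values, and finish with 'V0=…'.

(0,0): Delta=1.0000 Bond=-112.6998
(1,0): Delta=1.0000 Bond=-120.5888
(1,1): Delta=1.0000 Bond=-120.5888
V0=40.3002

No-arbitrage ⇒ martingale measure with p* = (R−d)/(u−d) = 0.8636.
Terminal payoffs: V(2,0)=-56.1867, V(2,1)=-9.7359, V(2,2)=66.3357
Node (1,0) S=105.5700: V=(p*·-9.7359+(1−p*)·-56.1867)/1.07=-15.0188; Δ=(-9.7359−-56.1867)/(119.2941−72.8433)=1.0000; B=V−Δ·S=-120.5888
Node (1,1) S=172.8900: V=(p*·66.3357+(1−p*)·-9.7359)/1.07=52.3012; Δ=(66.3357−-9.7359)/(195.3657−119.2941)=1.0000; B=V−Δ·S=-120.5888
Node (0,0) S=153.0000: V=(p*·52.3012+(1−p*)·-15.0188)/1.07=40.3002; Δ=(52.3012−-15.0188)/(172.8900−105.5700)=1.0000; B=V−Δ·S=-112.6998
Each (Δ,B) replicates both successor values, so the strategy is self-financing and V0 is arbitrage-free.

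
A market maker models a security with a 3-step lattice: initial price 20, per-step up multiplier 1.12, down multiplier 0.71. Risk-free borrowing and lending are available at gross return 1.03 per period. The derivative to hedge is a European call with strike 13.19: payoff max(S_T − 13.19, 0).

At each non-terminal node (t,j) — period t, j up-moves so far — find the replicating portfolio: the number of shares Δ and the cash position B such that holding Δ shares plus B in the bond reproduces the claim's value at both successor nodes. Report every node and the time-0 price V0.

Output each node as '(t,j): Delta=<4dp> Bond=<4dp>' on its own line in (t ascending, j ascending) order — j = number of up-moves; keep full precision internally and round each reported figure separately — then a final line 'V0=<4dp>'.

No-arbitrage ⇒ martingale measure with p* = (R−d)/(u−d) = 0.7805.
Payoff layer (t=3): V(3,0)=0.0000, V(3,1)=0.0000, V(3,2)=4.6225, V(3,3)=14.9086
  t=2,j=0: stock 10.0820 → up 11.2918 (V=0.0000), down 7.1582 (V=0.0000). Price 0.0000; hedge Δ=0.0000, bond B=0.0000.
  t=2,j=1: stock 15.9040 → up 17.8125 (V=4.6225), down 11.2918 (V=0.0000). Price 3.5027; hedge Δ=0.7089, bond B=-7.7716.
  t=2,j=2: stock 25.0880 → up 28.0986 (V=14.9086), down 17.8125 (V=4.6225). Price 12.2822; hedge Δ=1.0000, bond B=-12.8058.
  t=1,j=0: stock 14.2000 → up 15.9040 (V=3.5027), down 10.0820 (V=0.0000). Price 2.6542; hedge Δ=0.6016, bond B=-5.8890.
  t=1,j=1: stock 22.4000 → up 25.0880 (V=12.2822), down 15.9040 (V=3.5027). Price 10.0534; hedge Δ=0.9560, bond B=-11.3600.
  t=0,j=0: stock 20.0000 → up 22.4000 (V=10.0534), down 14.2000 (V=2.6542). Price 8.1837; hedge Δ=0.9023, bond B=-9.8631.
The time-0 hedge costs 8.1837, which is the no-arbitrage price.

(0,0): Delta=0.9023 Bond=-9.8631
(1,0): Delta=0.6016 Bond=-5.8890
(1,1): Delta=0.9560 Bond=-11.3600
(2,0): Delta=0.0000 Bond=0.0000
(2,1): Delta=0.7089 Bond=-7.7716
(2,2): Delta=1.0000 Bond=-12.8058
V0=8.1837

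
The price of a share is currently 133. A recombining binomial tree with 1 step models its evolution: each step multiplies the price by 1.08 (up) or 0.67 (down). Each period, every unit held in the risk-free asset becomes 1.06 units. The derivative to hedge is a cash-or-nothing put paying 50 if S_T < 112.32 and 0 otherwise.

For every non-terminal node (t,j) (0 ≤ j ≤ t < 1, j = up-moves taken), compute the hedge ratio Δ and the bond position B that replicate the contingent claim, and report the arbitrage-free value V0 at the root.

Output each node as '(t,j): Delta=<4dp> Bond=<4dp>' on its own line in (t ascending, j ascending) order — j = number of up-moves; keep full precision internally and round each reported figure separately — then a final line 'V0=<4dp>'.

(0,0): Delta=-0.9169 Bond=124.2522
V0=2.3010

Since d<R<u, set p* = (R−d)/(u−d) = 0.9512; price each node as the discounted p*-expectation of its children.
Terminal values V(1,·): V(1,0)=50.0000, V(1,1)=0.0000
  t=0,j=0: stock 133.0000 → up 143.6400 (V=0.0000), down 89.1100 (V=50.0000). Price 2.3010; hedge Δ=-0.9169, bond B=124.2522.
The time-0 hedge costs 2.3010, which is the no-arbitrage price.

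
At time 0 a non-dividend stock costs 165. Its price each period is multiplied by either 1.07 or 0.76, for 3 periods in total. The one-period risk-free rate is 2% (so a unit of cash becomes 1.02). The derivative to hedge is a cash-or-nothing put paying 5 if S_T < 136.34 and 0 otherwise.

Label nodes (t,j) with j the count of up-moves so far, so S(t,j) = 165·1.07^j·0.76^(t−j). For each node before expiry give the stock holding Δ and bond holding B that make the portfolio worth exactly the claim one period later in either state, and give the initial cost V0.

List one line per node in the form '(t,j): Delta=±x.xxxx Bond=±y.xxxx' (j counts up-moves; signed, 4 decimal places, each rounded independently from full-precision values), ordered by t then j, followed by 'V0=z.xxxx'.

Risk-neutral probability p* = (R−d)/(u−d) = (1.02−0.76)/(1.07−0.76) = 0.8387.
At expiry t=3: V(3,0)=5.0000, V(3,1)=5.0000, V(3,2)=0.0000, V(3,3)=0.0000
(2,0): S=95.3040. Δ = (V_up−V_dn)/(S_up−S_dn) = (5.0000−5.0000)/(101.9753−72.4310) = 0.0000. V = [p*·5.0000 + (1−p*)·5.0000]/1.02 = 4.9020. B = V − Δ·S = 4.9020.
(2,1): S=134.1780. Δ = (V_up−V_dn)/(S_up−S_dn) = (0.0000−5.0000)/(143.5705−101.9753) = -0.1202. V = [p*·0.0000 + (1−p*)·5.0000]/1.02 = 0.7906. B = V − Δ·S = 16.9197.
(2,2): S=188.9085. Δ = (V_up−V_dn)/(S_up−S_dn) = (0.0000−0.0000)/(202.1321−143.5705) = 0.0000. V = [p*·0.0000 + (1−p*)·0.0000]/1.02 = 0.0000. B = V − Δ·S = 0.0000.
(1,0): S=125.4000. Δ = (V_up−V_dn)/(S_up−S_dn) = (0.7906−4.9020)/(134.1780−95.3040) = -0.1058. V = [p*·0.7906 + (1−p*)·4.9020]/1.02 = 1.4253. B = V − Δ·S = 14.6876.
(1,1): S=176.5500. Δ = (V_up−V_dn)/(S_up−S_dn) = (0.0000−0.7906)/(188.9085−134.1780) = -0.0144. V = [p*·0.0000 + (1−p*)·0.7906]/1.02 = 0.1250. B = V − Δ·S = 2.6755.
(0,0): S=165.0000. Δ = (V_up−V_dn)/(S_up−S_dn) = (0.1250−1.4253)/(176.5500−125.4000) = -0.0254. V = [p*·0.1250 + (1−p*)·1.4253]/1.02 = 0.3282. B = V − Δ·S = 4.5225.
Check: Δ(0,0)·S0 + B(0,0) = 0.3282 = V0.

(0,0): Delta=-0.0254 Bond=4.5225
(1,0): Delta=-0.1058 Bond=14.6876
(1,1): Delta=-0.0144 Bond=2.6755
(2,0): Delta=0.0000 Bond=4.9020
(2,1): Delta=-0.1202 Bond=16.9197
(2,2): Delta=0.0000 Bond=0.0000
V0=0.3282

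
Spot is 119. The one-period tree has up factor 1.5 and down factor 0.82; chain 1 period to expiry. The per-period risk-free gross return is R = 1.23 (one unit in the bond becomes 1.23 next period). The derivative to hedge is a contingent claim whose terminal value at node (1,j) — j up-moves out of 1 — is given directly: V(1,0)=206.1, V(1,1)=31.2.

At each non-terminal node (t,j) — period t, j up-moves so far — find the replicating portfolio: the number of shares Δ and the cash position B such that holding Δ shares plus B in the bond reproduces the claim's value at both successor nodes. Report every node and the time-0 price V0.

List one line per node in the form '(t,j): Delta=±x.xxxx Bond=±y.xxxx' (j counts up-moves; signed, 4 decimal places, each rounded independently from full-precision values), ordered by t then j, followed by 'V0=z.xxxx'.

(0,0): Delta=-2.1614 Bond=339.0316
V0=81.8257

No-arbitrage ⇒ martingale measure with p* = (R−d)/(u−d) = 0.6029.
At expiry t=1: V(1,0)=206.1000, V(1,1)=31.2000
Node (0,0) S=119.0000: V=(p*·31.2000+(1−p*)·206.1000)/1.23=81.8257; Δ=(31.2000−206.1000)/(178.5000−97.5800)=-2.1614; B=V−Δ·S=339.0316
The time-0 hedge costs 81.8257, which is the no-arbitrage price.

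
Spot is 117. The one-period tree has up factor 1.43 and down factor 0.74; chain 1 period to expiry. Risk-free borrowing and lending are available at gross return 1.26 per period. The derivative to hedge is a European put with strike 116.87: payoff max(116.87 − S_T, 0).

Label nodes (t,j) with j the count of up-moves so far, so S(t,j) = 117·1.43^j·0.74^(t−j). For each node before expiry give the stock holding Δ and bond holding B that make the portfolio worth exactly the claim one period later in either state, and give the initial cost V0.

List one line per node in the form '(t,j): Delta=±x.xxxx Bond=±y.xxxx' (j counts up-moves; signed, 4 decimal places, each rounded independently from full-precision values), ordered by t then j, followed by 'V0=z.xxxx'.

Risk-neutral probability p* = (R−d)/(u−d) = (1.26−0.74)/(1.43−0.74) = 0.7536.
At expiry t=1: V(1,0)=30.2900, V(1,1)=0.0000
(0,0): S=117.0000. Δ = (V_up−V_dn)/(S_up−S_dn) = (0.0000−30.2900)/(167.3100−86.5800) = -0.3752. V = [p*·0.0000 + (1−p*)·30.2900]/1.26 = 5.9228. B = V − Δ·S = 49.8214.
Check: Δ(0,0)·S0 + B(0,0) = 5.9228 = V0.

(0,0): Delta=-0.3752 Bond=49.8214
V0=5.9228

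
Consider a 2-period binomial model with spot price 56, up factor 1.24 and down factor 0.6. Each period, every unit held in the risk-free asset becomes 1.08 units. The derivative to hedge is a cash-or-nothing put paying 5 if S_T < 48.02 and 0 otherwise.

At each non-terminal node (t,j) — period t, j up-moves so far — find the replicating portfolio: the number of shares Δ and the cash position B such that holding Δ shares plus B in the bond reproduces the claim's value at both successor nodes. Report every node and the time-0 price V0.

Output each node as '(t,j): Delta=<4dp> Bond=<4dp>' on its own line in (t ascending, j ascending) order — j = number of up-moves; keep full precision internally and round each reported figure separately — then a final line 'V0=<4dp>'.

Since d<R<u, set p* = (R−d)/(u−d) = 0.7500; price each node as the discounted p*-expectation of its children.
Terminal payoffs: V(2,0)=5.0000, V(2,1)=5.0000, V(2,2)=0.0000
Node (1,0) S=33.6000: V=(p*·5.0000+(1−p*)·5.0000)/1.08=4.6296; Δ=(5.0000−5.0000)/(41.6640−20.1600)=0.0000; B=V−Δ·S=4.6296
Node (1,1) S=69.4400: V=(p*·0.0000+(1−p*)·5.0000)/1.08=1.1574; Δ=(0.0000−5.0000)/(86.1056−41.6640)=-0.1125; B=V−Δ·S=8.9699
Node (0,0) S=56.0000: V=(p*·1.1574+(1−p*)·4.6296)/1.08=1.8754; Δ=(1.1574−4.6296)/(69.4400−33.6000)=-0.0969; B=V−Δ·S=7.3008
Root portfolio cost Δ·56+B reproduces V0=1.8754.

(0,0): Delta=-0.0969 Bond=7.3008
(1,0): Delta=0.0000 Bond=4.6296
(1,1): Delta=-0.1125 Bond=8.9699
V0=1.8754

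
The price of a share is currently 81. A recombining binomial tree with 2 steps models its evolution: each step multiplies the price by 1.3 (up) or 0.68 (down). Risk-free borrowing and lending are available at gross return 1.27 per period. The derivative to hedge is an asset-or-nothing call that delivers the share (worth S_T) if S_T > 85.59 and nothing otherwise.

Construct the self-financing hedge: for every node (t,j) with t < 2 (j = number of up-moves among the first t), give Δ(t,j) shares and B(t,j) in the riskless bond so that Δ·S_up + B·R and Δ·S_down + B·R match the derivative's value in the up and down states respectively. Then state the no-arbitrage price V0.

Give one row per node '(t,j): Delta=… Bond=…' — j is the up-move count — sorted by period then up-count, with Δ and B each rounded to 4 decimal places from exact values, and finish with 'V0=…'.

(0,0): Delta=2.0425 Bond=-88.5813
(1,0): Delta=0.0000 Bond=0.0000
(1,1): Delta=2.0968 Bond=-118.2184
V0=76.8573

No-arbitrage ⇒ martingale measure with p* = (R−d)/(u−d) = 0.9516.
Terminal payoffs: V(2,0)=0.0000, V(2,1)=0.0000, V(2,2)=136.8900
  t=1,j=0: stock 55.0800 → up 71.6040 (V=0.0000), down 37.4544 (V=0.0000). Price 0.0000; hedge Δ=0.0000, bond B=0.0000.
  t=1,j=1: stock 105.3000 → up 136.8900 (V=136.8900), down 71.6040 (V=0.0000). Price 102.5719; hedge Δ=2.0968, bond B=-118.2184.
  t=0,j=0: stock 81.0000 → up 105.3000 (V=102.5719), down 55.0800 (V=0.0000). Price 76.8573; hedge Δ=2.0425, bond B=-88.5813.
Each (Δ,B) replicates both successor values, so the strategy is self-financing and V0 is arbitrage-free.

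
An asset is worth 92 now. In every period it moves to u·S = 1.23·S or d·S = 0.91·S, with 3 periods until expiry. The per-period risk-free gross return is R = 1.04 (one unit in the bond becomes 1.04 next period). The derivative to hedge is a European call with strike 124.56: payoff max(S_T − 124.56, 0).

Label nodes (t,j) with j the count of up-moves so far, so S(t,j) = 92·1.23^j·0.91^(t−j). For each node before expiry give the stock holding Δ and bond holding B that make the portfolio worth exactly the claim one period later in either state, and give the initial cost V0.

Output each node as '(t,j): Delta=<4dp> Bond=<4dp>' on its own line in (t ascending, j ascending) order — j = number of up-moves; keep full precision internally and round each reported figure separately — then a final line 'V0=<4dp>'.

(0,0): Delta=0.2627 Bond=-20.8365
(1,0): Delta=0.0306 Bond=-2.2430
(1,1): Delta=0.5136 Bond=-50.0631
(2,0): Delta=0.0000 Bond=0.0000
(2,1): Delta=0.0637 Bond=-5.7422
(2,2): Delta=1.0000 Bond=-119.7692
V0=3.3288

No-arbitrage ⇒ martingale measure with p* = (R−d)/(u−d) = 0.4063.
Payoff layer (t=3): V(3,0)=0.0000, V(3,1)=0.0000, V(3,2)=2.1000, V(3,3)=46.6398
  t=2,j=0: stock 76.1852 → up 93.7078 (V=0.0000), down 69.3285 (V=0.0000). Price 0.0000; hedge Δ=0.0000, bond B=0.0000.
  t=2,j=1: stock 102.9756 → up 126.6600 (V=2.1000), down 93.7078 (V=0.0000). Price 0.8203; hedge Δ=0.0637, bond B=-5.7422.
  t=2,j=2: stock 139.1868 → up 171.1998 (V=46.6398), down 126.6600 (V=2.1000). Price 19.4176; hedge Δ=1.0000, bond B=-119.7692.
  t=1,j=0: stock 83.7200 → up 102.9756 (V=0.8203), down 76.1852 (V=0.0000). Price 0.3204; hedge Δ=0.0306, bond B=-2.2430.
  t=1,j=1: stock 113.1600 → up 139.1868 (V=19.4176), down 102.9756 (V=0.8203). Price 8.0533; hedge Δ=0.5136, bond B=-50.0631.
  t=0,j=0: stock 92.0000 → up 113.1600 (V=8.0533), down 83.7200 (V=0.3204). Price 3.3288; hedge Δ=0.2627, bond B=-20.8365.
Each (Δ,B) replicates both successor values, so the strategy is self-financing and V0 is arbitrage-free.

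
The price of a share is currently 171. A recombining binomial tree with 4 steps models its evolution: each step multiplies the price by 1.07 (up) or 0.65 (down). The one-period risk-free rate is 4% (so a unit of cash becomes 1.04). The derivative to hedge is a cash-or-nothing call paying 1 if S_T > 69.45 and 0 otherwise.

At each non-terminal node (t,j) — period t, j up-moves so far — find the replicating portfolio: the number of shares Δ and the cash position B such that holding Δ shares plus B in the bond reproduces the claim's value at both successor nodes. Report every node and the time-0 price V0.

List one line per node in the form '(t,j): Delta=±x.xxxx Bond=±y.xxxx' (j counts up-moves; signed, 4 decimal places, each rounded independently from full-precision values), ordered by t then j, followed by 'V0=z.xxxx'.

Since d<R<u, set p* = (R−d)/(u−d) = 0.9286; price each node as the discounted p*-expectation of its children.
Payoff layer (t=4): V(4,0)=0.0000, V(4,1)=0.0000, V(4,2)=1.0000, V(4,3)=1.0000, V(4,4)=1.0000
(3,0): S=46.9609. Δ = (V_up−V_dn)/(S_up−S_dn) = (0.0000−0.0000)/(50.2481−30.5246) = 0.0000. V = [p*·0.0000 + (1−p*)·0.0000]/1.04 = 0.0000. B = V − Δ·S = 0.0000.
(3,1): S=77.3048. Δ = (V_up−V_dn)/(S_up−S_dn) = (1.0000−0.0000)/(82.7162−50.2481) = 0.0308. V = [p*·1.0000 + (1−p*)·0.0000]/1.04 = 0.8929. B = V − Δ·S = -1.4881.
(3,2): S=127.2556. Δ = (V_up−V_dn)/(S_up−S_dn) = (1.0000−1.0000)/(136.1635−82.7162) = 0.0000. V = [p*·1.0000 + (1−p*)·1.0000]/1.04 = 0.9615. B = V − Δ·S = 0.9615.
(3,3): S=209.4824. Δ = (V_up−V_dn)/(S_up−S_dn) = (1.0000−1.0000)/(224.1461−136.1635) = 0.0000. V = [p*·1.0000 + (1−p*)·1.0000]/1.04 = 0.9615. B = V − Δ·S = 0.9615.
(2,0): S=72.2475. Δ = (V_up−V_dn)/(S_up−S_dn) = (0.8929−0.0000)/(77.3048−46.9609) = 0.0294. V = [p*·0.8929 + (1−p*)·0.0000]/1.04 = 0.7972. B = V − Δ·S = -1.3287.
(2,1): S=118.9305. Δ = (V_up−V_dn)/(S_up−S_dn) = (0.9615−0.8929)/(127.2556−77.3048) = 0.0014. V = [p*·0.9615 + (1−p*)·0.8929]/1.04 = 0.9198. B = V − Δ·S = 0.7563.
(2,2): S=195.7779. Δ = (V_up−V_dn)/(S_up−S_dn) = (0.9615−0.9615)/(209.4824−127.2556) = 0.0000. V = [p*·0.9615 + (1−p*)·0.9615]/1.04 = 0.9246. B = V − Δ·S = 0.9246.
(1,0): S=111.1500. Δ = (V_up−V_dn)/(S_up−S_dn) = (0.9198−0.7972)/(118.9305−72.2475) = 0.0026. V = [p*·0.9198 + (1−p*)·0.7972]/1.04 = 0.8760. B = V − Δ·S = 0.5840.
(1,1): S=182.9700. Δ = (V_up−V_dn)/(S_up−S_dn) = (0.9246−0.9198)/(195.7779−118.9305) = 0.0001. V = [p*·0.9246 + (1−p*)·0.9198]/1.04 = 0.8887. B = V − Δ·S = 0.8774.
(0,0): S=171.0000. Δ = (V_up−V_dn)/(S_up−S_dn) = (0.8887−0.8760)/(182.9700−111.1500) = 0.0002. V = [p*·0.8887 + (1−p*)·0.8760]/1.04 = 0.8536. B = V − Δ·S = 0.8235.
Each (Δ,B) replicates both successor values, so the strategy is self-financing and V0 is arbitrage-free.

(0,0): Delta=0.0002 Bond=0.8235
(1,0): Delta=0.0026 Bond=0.5840
(1,1): Delta=0.0001 Bond=0.8774
(2,0): Delta=0.0294 Bond=-1.3287
(2,1): Delta=0.0014 Bond=0.7563
(2,2): Delta=0.0000 Bond=0.9246
(3,0): Delta=0.0000 Bond=0.0000
(3,1): Delta=0.0308 Bond=-1.4881
(3,2): Delta=0.0000 Bond=0.9615
(3,3): Delta=0.0000 Bond=0.9615
V0=0.8536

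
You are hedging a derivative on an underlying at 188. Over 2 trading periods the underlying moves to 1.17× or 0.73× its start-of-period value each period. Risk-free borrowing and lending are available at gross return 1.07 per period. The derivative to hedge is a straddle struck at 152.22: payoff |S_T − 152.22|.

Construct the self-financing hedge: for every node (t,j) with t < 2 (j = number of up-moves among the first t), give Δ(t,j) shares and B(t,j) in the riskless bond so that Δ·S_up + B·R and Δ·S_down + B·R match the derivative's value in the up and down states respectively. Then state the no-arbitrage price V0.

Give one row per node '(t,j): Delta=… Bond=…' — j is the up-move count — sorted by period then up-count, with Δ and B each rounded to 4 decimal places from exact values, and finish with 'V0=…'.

(0,0): Delta=0.7328 Bond=-78.0214
(1,0): Delta=-0.7234 Bond=116.3650
(1,1): Delta=1.0000 Bond=-142.2617
V0=59.7403

Since d<R<u, set p* = (R−d)/(u−d) = 0.7727; price each node as the discounted p*-expectation of its children.
Terminal payoffs: V(2,0)=52.0348, V(2,1)=8.3508, V(2,2)=105.1332
Node (1,0) S=137.2400: V=(p*·8.3508+(1−p*)·52.0348)/1.07=17.0832; Δ=(8.3508−52.0348)/(160.5708−100.1852)=-0.7234; B=V−Δ·S=116.3650
Node (1,1) S=219.9600: V=(p*·105.1332+(1−p*)·8.3508)/1.07=77.6983; Δ=(105.1332−8.3508)/(257.3532−160.5708)=1.0000; B=V−Δ·S=-142.2617
Node (0,0) S=188.0000: V=(p*·77.6983+(1−p*)·17.0832)/1.07=59.7403; Δ=(77.6983−17.0832)/(219.9600−137.2400)=0.7328; B=V−Δ·S=-78.0214
Check: Δ(0,0)·S0 + B(0,0) = 59.7403 = V0.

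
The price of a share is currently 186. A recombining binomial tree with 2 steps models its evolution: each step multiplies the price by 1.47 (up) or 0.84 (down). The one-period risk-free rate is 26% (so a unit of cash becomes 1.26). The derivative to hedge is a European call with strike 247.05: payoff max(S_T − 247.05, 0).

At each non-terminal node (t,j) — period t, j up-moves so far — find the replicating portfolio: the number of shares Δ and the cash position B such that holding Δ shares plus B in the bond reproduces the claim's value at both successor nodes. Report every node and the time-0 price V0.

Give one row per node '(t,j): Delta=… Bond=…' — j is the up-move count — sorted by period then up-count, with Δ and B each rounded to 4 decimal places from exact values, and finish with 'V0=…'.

(0,0): Delta=0.6993 Bond=-86.7150
(1,0): Delta=0.0000 Bond=0.0000
(1,1): Delta=0.8991 Bond=-163.8914
V0=43.3575

The replicating-portfolio and risk-neutral prices coincide; use p* = (1.26−0.84)/(1.47−0.84) = 0.6667 for the latter.
Terminal values V(2,·): V(2,0)=0.0000, V(2,1)=0.0000, V(2,2)=154.8774
Node (1,0) S=156.2400: V=(p*·0.0000+(1−p*)·0.0000)/1.26=0.0000; Δ=(0.0000−0.0000)/(229.6728−131.2416)=0.0000; B=V−Δ·S=0.0000
Node (1,1) S=273.4200: V=(p*·154.8774+(1−p*)·0.0000)/1.26=81.9457; Δ=(154.8774−0.0000)/(401.9274−229.6728)=0.8991; B=V−Δ·S=-163.8914
Node (0,0) S=186.0000: V=(p*·81.9457+(1−p*)·0.0000)/1.26=43.3575; Δ=(81.9457−0.0000)/(273.4200−156.2400)=0.6993; B=V−Δ·S=-86.7150
The time-0 hedge costs 43.3575, which is the no-arbitrage price.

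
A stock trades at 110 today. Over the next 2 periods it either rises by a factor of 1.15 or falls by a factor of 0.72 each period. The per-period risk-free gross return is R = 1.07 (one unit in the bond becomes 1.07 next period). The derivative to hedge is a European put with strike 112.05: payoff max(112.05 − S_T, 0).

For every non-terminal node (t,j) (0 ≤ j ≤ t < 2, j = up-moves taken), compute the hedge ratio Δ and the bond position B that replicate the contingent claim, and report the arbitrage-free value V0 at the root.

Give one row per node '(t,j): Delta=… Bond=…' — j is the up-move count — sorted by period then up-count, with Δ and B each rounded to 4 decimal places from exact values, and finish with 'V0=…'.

Risk-neutral probability p* = (R−d)/(u−d) = (1.07−0.72)/(1.15−0.72) = 0.8140.
Payoff layer (t=2): V(2,0)=55.0260, V(2,1)=20.9700, V(2,2)=0.0000
(1,0): S=79.2000. Δ = (V_up−V_dn)/(S_up−S_dn) = (20.9700−55.0260)/(91.0800−57.0240) = -1.0000. V = [p*·20.9700 + (1−p*)·55.0260]/1.07 = 25.5196. B = V − Δ·S = 104.7196.
(1,1): S=126.5000. Δ = (V_up−V_dn)/(S_up−S_dn) = (0.0000−20.9700)/(145.4750−91.0800) = -0.3855. V = [p*·0.0000 + (1−p*)·20.9700]/1.07 = 3.6462. B = V − Δ·S = 52.4136.
(0,0): S=110.0000. Δ = (V_up−V_dn)/(S_up−S_dn) = (3.6462−25.5196)/(126.5000−79.2000) = -0.4624. V = [p*·3.6462 + (1−p*)·25.5196]/1.07 = 7.2109. B = V − Δ·S = 58.0794.
Root portfolio cost Δ·110+B reproduces V0=7.2109.

(0,0): Delta=-0.4624 Bond=58.0794
(1,0): Delta=-1.0000 Bond=104.7196
(1,1): Delta=-0.3855 Bond=52.4136
V0=7.2109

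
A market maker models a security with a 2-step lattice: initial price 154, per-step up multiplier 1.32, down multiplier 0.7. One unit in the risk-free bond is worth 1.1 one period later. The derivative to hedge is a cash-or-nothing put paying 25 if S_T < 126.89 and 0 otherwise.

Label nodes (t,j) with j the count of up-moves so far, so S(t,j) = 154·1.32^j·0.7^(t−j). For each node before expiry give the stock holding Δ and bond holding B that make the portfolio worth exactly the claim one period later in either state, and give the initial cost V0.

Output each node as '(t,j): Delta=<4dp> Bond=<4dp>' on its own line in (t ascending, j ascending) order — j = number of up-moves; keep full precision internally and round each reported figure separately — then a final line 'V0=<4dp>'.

Risk-neutral probability p* = (R−d)/(u−d) = (1.1−0.7)/(1.32−0.7) = 0.6452.
Payoff layer (t=2): V(2,0)=25.0000, V(2,1)=0.0000, V(2,2)=0.0000
(1,0): S=107.8000. Δ = (V_up−V_dn)/(S_up−S_dn) = (0.0000−25.0000)/(142.2960−75.4600) = -0.3740. V = [p*·0.0000 + (1−p*)·25.0000]/1.1 = 8.0645. B = V − Δ·S = 48.3871.
(1,1): S=203.2800. Δ = (V_up−V_dn)/(S_up−S_dn) = (0.0000−0.0000)/(268.3296−142.2960) = 0.0000. V = [p*·0.0000 + (1−p*)·0.0000]/1.1 = 0.0000. B = V − Δ·S = 0.0000.
(0,0): S=154.0000. Δ = (V_up−V_dn)/(S_up−S_dn) = (0.0000−8.0645)/(203.2800−107.8000) = -0.0845. V = [p*·0.0000 + (1−p*)·8.0645]/1.1 = 2.6015. B = V − Δ·S = 15.6087.
The time-0 hedge costs 2.6015, which is the no-arbitrage price.

(0,0): Delta=-0.0845 Bond=15.6087
(1,0): Delta=-0.3740 Bond=48.3871
(1,1): Delta=0.0000 Bond=0.0000
V0=2.6015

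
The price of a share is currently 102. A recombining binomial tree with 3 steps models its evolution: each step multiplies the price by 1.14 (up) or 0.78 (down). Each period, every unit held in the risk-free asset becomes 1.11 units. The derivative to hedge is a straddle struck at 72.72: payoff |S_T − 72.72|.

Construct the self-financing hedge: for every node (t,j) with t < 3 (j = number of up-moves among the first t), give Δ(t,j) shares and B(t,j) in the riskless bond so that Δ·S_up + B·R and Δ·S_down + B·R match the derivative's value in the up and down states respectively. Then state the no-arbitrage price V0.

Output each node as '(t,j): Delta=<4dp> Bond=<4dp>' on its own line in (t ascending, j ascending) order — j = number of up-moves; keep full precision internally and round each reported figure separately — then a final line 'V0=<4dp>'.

No-arbitrage ⇒ martingale measure with p* = (R−d)/(u−d) = 0.9167.
At expiry t=3: V(3,0)=24.3157, V(3,1)=1.9752, V(3,2)=30.6762, V(3,3)=78.3975
  t=2,j=0: stock 62.0568 → up 70.7448 (V=1.9752), down 48.4043 (V=24.3157). Price 3.4567; hedge Δ=-1.0000, bond B=65.5135.
  t=2,j=1: stock 90.6984 → up 103.3962 (V=30.6762), down 70.7448 (V=1.9752). Price 25.4815; hedge Δ=0.8790, bond B=-54.2433.
  t=2,j=2: stock 132.5592 → up 151.1175 (V=78.3975), down 103.3962 (V=30.6762). Price 67.0457; hedge Δ=1.0000, bond B=-65.5135.
  t=1,j=0: stock 79.5600 → up 90.6984 (V=25.4815), down 62.0568 (V=3.4567). Price 21.3028; hedge Δ=0.7690, bond B=-39.8771.
  t=1,j=1: stock 116.2800 → up 132.5592 (V=67.0457), down 90.6984 (V=25.4815). Price 57.2811; hedge Δ=0.9929, bond B=-58.1751.
  t=0,j=0: stock 102.0000 → up 116.2800 (V=57.2811), down 79.5600 (V=21.3028). Price 48.9035; hedge Δ=0.9798, bond B=-51.0363.
Self-financing check: at every node Δ·S+B equals the discounted successor values.

(0,0): Delta=0.9798 Bond=-51.0363
(1,0): Delta=0.7690 Bond=-39.8771
(1,1): Delta=0.9929 Bond=-58.1751
(2,0): Delta=-1.0000 Bond=65.5135
(2,1): Delta=0.8790 Bond=-54.2433
(2,2): Delta=1.0000 Bond=-65.5135
V0=48.9035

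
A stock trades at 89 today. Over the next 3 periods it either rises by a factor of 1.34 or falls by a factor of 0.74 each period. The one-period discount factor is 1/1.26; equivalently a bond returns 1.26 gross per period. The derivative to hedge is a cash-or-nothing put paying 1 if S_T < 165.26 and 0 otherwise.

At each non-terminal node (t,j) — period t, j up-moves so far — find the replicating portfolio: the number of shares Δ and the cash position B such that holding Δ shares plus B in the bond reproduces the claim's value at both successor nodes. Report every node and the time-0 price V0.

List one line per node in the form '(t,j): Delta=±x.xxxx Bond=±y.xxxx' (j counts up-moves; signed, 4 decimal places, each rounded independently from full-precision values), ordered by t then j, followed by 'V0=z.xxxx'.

The replicating-portfolio and risk-neutral prices coincide; use p* = (1.26−0.74)/(1.34−0.74) = 0.8667 for the latter.
Payoff layer (t=3): V(3,0)=1.0000, V(3,1)=1.0000, V(3,2)=1.0000, V(3,3)=0.0000
  t=2,j=0: stock 48.7364 → up 65.3068 (V=1.0000), down 36.0649 (V=1.0000). Price 0.7937; hedge Δ=0.0000, bond B=0.7937.
  t=2,j=1: stock 88.2524 → up 118.2582 (V=1.0000), down 65.3068 (V=1.0000). Price 0.7937; hedge Δ=0.0000, bond B=0.7937.
  t=2,j=2: stock 159.8084 → up 214.1433 (V=0.0000), down 118.2582 (V=1.0000). Price 0.1058; hedge Δ=-0.0104, bond B=1.7725.
  t=1,j=0: stock 65.8600 → up 88.2524 (V=0.7937), down 48.7364 (V=0.7937). Price 0.6299; hedge Δ=0.0000, bond B=0.6299.
  t=1,j=1: stock 119.2600 → up 159.8084 (V=0.1058), down 88.2524 (V=0.7937). Price 0.1568; hedge Δ=-0.0096, bond B=1.3032.
  t=0,j=0: stock 89.0000 → up 119.2600 (V=0.1568), down 65.8600 (V=0.6299). Price 0.1745; hedge Δ=-0.0089, bond B=0.9630.
The time-0 hedge costs 0.1745, which is the no-arbitrage price.

(0,0): Delta=-0.0089 Bond=0.9630
(1,0): Delta=0.0000 Bond=0.6299
(1,1): Delta=-0.0096 Bond=1.3032
(2,0): Delta=0.0000 Bond=0.7937
(2,1): Delta=0.0000 Bond=0.7937
(2,2): Delta=-0.0104 Bond=1.7725
V0=0.1745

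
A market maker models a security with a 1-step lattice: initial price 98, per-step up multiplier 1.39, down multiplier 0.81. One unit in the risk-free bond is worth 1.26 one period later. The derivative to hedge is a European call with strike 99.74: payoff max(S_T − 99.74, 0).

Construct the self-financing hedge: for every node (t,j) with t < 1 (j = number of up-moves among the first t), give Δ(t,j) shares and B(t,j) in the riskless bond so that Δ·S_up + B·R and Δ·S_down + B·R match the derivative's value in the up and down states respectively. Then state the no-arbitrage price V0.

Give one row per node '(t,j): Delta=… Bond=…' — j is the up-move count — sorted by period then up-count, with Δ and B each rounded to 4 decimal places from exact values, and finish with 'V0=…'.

(0,0): Delta=0.6418 Bond=-40.4335
V0=22.4631

Since d<R<u, set p* = (R−d)/(u−d) = 0.7759; price each node as the discounted p*-expectation of its children.
Terminal payoffs: V(1,0)=0.0000, V(1,1)=36.4800
  t=0,j=0: stock 98.0000 → up 136.2200 (V=36.4800), down 79.3800 (V=0.0000). Price 22.4631; hedge Δ=0.6418, bond B=-40.4335.
Each (Δ,B) replicates both successor values, so the strategy is self-financing and V0 is arbitrage-free.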